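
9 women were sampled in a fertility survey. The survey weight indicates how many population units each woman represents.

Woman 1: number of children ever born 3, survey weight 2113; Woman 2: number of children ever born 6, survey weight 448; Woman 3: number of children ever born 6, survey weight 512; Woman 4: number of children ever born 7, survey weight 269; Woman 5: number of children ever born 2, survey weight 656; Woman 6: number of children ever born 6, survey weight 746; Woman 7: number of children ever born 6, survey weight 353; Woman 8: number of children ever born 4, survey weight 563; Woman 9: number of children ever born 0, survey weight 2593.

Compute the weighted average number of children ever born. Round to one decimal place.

Weighted sum = 3×2113 + 6×448 + 6×512 + 7×269 + 2×656 + 6×746 + 6×353 + 4×563 + 0×2593
  = 6339 + 2688 + 3072 + 1883 + 1312 + 4476 + 2118 + 2252 + 0 = 24140
Sum of weights = 8253
Weighted mean = 24140 / 8253 = 2.924997

2.9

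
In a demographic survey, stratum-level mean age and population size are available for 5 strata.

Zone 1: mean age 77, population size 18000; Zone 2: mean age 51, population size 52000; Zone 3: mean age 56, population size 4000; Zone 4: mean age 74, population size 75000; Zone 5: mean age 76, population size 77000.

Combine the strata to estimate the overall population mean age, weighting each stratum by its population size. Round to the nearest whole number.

Σ Nₕ·x̄ₕ = 77×18000 + 51×52000 + 56×4000 + 74×75000 + 76×77000
  = 1386000 + 2652000 + 224000 + 5550000 + 5852000 = 15664000
Σ Nₕ = 18000 + 52000 + 4000 + 75000 + 77000 = 226000
Overall mean = 15664000 / 226000 = 69.309735

69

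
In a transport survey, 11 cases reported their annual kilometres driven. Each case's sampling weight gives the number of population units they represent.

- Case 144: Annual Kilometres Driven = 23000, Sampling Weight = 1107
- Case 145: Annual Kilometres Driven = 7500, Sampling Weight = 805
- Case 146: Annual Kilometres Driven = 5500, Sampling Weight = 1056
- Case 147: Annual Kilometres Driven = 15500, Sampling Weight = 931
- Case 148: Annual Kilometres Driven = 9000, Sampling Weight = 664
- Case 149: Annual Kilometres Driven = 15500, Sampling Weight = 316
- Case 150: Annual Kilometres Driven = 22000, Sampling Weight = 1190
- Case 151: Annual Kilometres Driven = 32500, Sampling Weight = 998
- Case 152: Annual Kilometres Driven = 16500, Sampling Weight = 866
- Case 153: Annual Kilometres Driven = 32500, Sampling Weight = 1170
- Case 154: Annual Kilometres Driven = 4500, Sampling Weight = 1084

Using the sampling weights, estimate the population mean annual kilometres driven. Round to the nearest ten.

17510

Weighted sum = 23000×1107 + 7500×805 + 5500×1056 + 15500×931 + 9000×664 + 15500×316 + 22000×1190 + 32500×998 + 16500×866 + 32500×1170 + 4500×1084
  = 178418000
Sum of weights = 1107 + 805 + 1056 + 931 + 664 + 316 + 1190 + 998 + 866 + 1170 + 1084 = 10187
Weighted mean = 178418000 / 10187 = 17514.283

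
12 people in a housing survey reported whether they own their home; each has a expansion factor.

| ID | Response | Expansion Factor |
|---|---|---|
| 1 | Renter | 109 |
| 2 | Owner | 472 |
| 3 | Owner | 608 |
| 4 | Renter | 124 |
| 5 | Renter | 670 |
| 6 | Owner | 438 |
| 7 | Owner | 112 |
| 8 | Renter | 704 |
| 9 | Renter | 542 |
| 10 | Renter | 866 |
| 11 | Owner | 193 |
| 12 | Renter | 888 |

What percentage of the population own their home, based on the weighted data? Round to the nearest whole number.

32

Sum of weights for 'Owner' = 472 + 608 + 438 + 112 + 193 = 1823
Total weight = 5726
Weighted proportion = 1823 / 5726 = 0.31837234 → 31.837234%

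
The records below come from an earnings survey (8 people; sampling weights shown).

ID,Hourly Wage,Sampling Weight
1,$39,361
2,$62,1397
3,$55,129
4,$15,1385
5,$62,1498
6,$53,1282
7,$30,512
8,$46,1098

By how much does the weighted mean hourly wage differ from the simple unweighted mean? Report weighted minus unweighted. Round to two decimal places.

1.12

Unweighted sum = 39 + 62 + 55 + 15 + 62 + 53 + 30 + 46 = 362
Unweighted mean = 362 / 8 = 45.25
Weighted sum = 39×361 + 62×1397 + 55×129 + 15×1385 + 62×1498 + 53×1282 + 30×512 + 46×1098
  = 14079 + 86614 + 7095 + 20775 + 92876 + 67946 + 15360 + 50508 = 355253
Sum of weights = 361 + 1397 + 129 + 1385 + 1498 + 1282 + 512 + 1098 = 7662
Weighted mean = 355253 / 7662 = 46.36557
Difference (weighted minus unweighted) = 1.1155703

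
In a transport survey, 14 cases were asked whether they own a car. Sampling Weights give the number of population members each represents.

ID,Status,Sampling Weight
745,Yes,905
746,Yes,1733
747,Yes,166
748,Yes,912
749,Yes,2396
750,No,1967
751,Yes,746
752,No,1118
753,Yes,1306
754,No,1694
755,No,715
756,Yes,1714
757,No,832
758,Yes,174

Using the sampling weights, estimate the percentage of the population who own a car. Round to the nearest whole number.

61

Sum of weights for 'Yes' = 905 + 1733 + 166 + 912 + 2396 + 746 + 1306 + 1714 + 174 = 10052
Total weight = 16378
Weighted proportion = 10052 / 16378 = 0.61375015 → 61.375015%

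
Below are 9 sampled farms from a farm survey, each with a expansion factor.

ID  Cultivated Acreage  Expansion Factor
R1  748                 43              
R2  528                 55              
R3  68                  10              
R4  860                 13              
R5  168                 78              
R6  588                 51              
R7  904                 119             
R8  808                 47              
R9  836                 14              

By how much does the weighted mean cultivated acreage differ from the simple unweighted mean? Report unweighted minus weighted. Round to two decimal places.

-23.84

Unweighted sum = 748 + 528 + 68 + 860 + 168 + 588 + 904 + 808 + 836 = 5508
Unweighted mean = 5508 / 9 = 612
Weighted sum = 273412
Sum of weights = 43 + 55 + 10 + 13 + 78 + 51 + 119 + 47 + 14 = 430
Weighted mean = 273412 / 430 = 635.84186
Difference (unweighted minus weighted) = -23.84186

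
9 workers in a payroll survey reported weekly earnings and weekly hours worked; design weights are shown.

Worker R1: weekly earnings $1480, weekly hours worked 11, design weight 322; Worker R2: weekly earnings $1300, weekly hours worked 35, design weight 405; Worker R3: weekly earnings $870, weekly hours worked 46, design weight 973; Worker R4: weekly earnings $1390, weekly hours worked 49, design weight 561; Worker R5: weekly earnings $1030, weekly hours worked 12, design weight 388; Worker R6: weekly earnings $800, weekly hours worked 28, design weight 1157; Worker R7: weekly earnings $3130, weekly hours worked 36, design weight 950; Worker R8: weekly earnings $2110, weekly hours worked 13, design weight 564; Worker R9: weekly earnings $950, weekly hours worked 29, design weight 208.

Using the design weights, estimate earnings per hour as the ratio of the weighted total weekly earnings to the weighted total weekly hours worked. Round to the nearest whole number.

Σ wᵢ·y = 1480×322 + 1300×405 + 870×973 + 1390×561 + 1030×388 + 800×1157 + 3130×950 + 2110×564 + 950×208
  = 476560 + 526500 + 846510 + 779790 + 399640 + 925600 + 2973500 + 1190040 + 197600 = 8315740
Σ wᵢ·x = 11×322 + 35×405 + 46×973 + 49×561 + 12×388 + 28×1157 + 36×950 + 13×564 + 29×208
  = 174580
Ratio = 8315740 / 174580 = 47.632833

48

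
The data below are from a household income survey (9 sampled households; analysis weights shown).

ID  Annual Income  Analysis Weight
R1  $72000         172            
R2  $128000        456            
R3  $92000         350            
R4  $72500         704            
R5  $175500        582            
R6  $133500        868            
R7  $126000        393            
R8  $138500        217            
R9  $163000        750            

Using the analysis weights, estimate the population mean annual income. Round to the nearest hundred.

127700

Weighted sum = 72000×172 + 128000×456 + 92000×350 + 72500×704 + 175500×582 + 133500×868 + 126000×393 + 138500×217 + 163000×750
  = 12384000 + 58368000 + 32200000 + 51040000 + 102141000 + 115878000 + 49518000 + 30054500 + 122250000 = 573833500
Sum of weights = 172 + 456 + 350 + 704 + 582 + 868 + 393 + 217 + 750 = 4492
Weighted mean = 573833500 / 4492 = 127745.66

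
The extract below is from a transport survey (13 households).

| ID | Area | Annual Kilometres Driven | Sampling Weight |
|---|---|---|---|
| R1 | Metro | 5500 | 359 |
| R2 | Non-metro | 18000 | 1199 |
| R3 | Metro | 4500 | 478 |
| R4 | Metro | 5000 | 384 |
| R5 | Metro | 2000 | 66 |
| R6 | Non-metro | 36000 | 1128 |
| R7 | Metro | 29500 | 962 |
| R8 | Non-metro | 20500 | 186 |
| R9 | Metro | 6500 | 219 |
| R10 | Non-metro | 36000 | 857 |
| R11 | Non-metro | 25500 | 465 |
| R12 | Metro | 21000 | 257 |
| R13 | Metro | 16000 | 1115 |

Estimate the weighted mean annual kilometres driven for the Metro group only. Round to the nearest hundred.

15400

Metro rows: R1, R3, R4, R5, R7, R9, R12, R13
Weighted sum = 59217000
Sum of weights = 3840
Weighted mean = 59217000 / 3840 = 15421.094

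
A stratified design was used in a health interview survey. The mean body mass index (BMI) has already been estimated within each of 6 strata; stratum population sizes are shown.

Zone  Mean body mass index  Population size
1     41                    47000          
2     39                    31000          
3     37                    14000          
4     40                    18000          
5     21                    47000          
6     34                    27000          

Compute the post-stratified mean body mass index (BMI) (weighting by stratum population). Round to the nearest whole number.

Σ Nₕ·x̄ₕ = 41×47000 + 39×31000 + 37×14000 + 40×18000 + 21×47000 + 34×27000
  = 6279000
Σ Nₕ = 184000
Overall mean = 6279000 / 184000 = 34.125

34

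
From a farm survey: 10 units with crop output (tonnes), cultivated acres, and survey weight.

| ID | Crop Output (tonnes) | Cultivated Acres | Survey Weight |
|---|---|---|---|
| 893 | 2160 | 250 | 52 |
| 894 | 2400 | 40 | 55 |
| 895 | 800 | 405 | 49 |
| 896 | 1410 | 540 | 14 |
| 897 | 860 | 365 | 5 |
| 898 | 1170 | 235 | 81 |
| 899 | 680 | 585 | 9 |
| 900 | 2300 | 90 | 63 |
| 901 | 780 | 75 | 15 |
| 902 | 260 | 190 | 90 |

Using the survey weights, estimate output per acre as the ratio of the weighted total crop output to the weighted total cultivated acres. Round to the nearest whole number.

6

Σ wᵢ·y = 2160×52 + 2400×55 + 800×49 + 1410×14 + 860×5 + 1170×81 + 680×9 + 2300×63 + 780×15 + 260×90
  = 112320 + 132000 + 39200 + 19740 + 4300 + 94770 + 6120 + 144900 + 11700 + 23400 = 588450
Σ wᵢ·x = 92625
Ratio = 588450 / 92625 = 6.3530364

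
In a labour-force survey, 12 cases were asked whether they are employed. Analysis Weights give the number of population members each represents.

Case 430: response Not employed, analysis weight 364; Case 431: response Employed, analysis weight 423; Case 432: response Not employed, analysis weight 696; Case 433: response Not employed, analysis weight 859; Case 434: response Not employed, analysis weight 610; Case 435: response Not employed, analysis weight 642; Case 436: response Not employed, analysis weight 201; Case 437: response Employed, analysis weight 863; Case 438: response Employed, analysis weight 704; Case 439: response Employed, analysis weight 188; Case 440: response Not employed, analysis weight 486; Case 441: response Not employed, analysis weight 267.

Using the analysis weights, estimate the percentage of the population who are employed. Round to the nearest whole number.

Sum of weights for 'Employed' = 423 + 863 + 704 + 188 = 2178
Total weight = 364 + 423 + 696 + 859 + 610 + 642 + 201 + 863 + 704 + 188 + 486 + 267 = 6303
Weighted proportion = 2178 / 6303 = 0.34554974 → 34.554974%

35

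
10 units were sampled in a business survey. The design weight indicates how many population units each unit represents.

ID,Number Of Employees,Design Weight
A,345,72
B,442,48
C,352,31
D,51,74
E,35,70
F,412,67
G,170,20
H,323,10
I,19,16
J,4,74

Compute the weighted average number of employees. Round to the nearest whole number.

Weighted sum = 98026
Sum of weights = 482
Weighted mean = 98026 / 482 = 203.37344

203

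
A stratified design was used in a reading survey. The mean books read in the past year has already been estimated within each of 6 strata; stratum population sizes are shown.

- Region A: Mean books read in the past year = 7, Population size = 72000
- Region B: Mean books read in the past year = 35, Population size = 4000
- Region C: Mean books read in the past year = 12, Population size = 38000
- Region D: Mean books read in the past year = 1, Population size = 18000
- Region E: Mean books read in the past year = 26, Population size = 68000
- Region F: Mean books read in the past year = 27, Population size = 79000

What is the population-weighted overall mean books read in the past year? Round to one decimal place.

18.0

Σ Nₕ·x̄ₕ = 7×72000 + 35×4000 + 12×38000 + 1×18000 + 26×68000 + 27×79000
  = 504000 + 140000 + 456000 + 18000 + 1768000 + 2133000 = 5019000
Σ Nₕ = 72000 + 4000 + 38000 + 18000 + 68000 + 79000 = 279000
Overall mean = 5019000 / 279000 = 17.989247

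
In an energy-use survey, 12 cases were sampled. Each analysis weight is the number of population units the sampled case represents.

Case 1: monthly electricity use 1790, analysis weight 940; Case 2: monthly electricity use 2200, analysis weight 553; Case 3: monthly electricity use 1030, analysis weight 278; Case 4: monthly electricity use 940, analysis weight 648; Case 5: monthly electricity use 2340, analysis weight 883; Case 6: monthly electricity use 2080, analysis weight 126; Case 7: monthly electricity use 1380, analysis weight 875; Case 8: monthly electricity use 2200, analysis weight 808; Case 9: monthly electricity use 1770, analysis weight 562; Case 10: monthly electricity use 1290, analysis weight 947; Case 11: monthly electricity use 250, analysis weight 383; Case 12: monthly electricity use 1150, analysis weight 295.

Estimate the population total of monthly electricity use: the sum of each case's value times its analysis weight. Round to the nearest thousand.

11759000

Weighted total = 1790×940 + 2200×553 + 1030×278 + 940×648 + 2340×883 + 2080×126 + 1380×875 + 2200×808 + 1770×562 + 1290×947 + 250×383 + 1150×295
  = 1682600 + 1216600 + 286340 + 609120 + 2066220 + 262080 + 1207500 + 1777600 + 994740 + 1221630 + 95750 + 339250 = 11759430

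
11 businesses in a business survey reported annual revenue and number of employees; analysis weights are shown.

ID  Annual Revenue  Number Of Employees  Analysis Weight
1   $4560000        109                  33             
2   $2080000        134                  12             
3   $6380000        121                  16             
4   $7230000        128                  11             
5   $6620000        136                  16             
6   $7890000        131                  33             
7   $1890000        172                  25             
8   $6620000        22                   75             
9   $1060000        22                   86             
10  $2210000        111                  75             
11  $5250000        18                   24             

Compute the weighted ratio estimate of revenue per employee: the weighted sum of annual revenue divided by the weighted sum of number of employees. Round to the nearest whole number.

52138

Σ wᵢ·y = 4560000×33 + 2080000×12 + 6380000×16 + 7230000×11 + 6620000×16 + 7890000×33 + 1890000×25 + 6620000×75 + 1060000×86 + 2210000×75 + 5250000×24
  = 1650000000
Σ wᵢ·x = 109×33 + 134×12 + 121×16 + 128×11 + 136×16 + 131×33 + 172×25 + 22×75 + 22×86 + 111×75 + 18×24
  = 3597 + 1608 + 1936 + 1408 + 2176 + 4323 + 4300 + 1650 + 1892 + 8325 + 432 = 31647
Ratio = 1650000000 / 31647 = 52137.643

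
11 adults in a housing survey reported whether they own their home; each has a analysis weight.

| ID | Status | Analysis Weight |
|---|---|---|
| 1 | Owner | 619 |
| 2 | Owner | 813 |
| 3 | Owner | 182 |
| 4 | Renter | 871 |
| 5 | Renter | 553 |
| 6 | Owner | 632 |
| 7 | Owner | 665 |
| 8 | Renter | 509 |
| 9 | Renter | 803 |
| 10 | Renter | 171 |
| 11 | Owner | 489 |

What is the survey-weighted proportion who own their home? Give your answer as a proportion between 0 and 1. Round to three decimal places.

0.539

Sum of weights for 'Owner' = 619 + 813 + 182 + 632 + 665 + 489 = 3400
Total weight = 6307
Weighted proportion = 3400 / 6307 = 0.53908356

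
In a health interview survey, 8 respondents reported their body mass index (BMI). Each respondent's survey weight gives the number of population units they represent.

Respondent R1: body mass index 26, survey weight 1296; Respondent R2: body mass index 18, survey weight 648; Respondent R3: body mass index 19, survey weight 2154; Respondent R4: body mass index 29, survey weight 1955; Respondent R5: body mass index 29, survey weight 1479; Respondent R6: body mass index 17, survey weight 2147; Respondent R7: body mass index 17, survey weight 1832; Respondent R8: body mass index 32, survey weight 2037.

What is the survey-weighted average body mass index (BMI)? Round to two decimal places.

Weighted sum = 26×1296 + 18×648 + 19×2154 + 29×1955 + 29×1479 + 17×2147 + 17×1832 + 32×2037
  = 318699
Sum of weights = 1296 + 648 + 2154 + 1955 + 1479 + 2147 + 1832 + 2037 = 13548
Weighted mean = 318699 / 13548 = 23.523694

23.52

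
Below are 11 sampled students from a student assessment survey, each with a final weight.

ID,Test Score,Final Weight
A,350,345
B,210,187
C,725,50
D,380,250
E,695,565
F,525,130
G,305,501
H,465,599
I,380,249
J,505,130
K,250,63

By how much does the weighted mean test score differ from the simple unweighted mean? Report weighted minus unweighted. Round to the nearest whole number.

Unweighted sum = 4790
Unweighted mean = 4790 / 11 = 435.45455
Weighted sum = 350×345 + 210×187 + 725×50 + 380×250 + 695×565 + 525×130 + 305×501 + 465×599 + 380×249 + 505×130 + 250×63
  = 1359555
Sum of weights = 345 + 187 + 50 + 250 + 565 + 130 + 501 + 599 + 249 + 130 + 63 = 3069
Weighted mean = 1359555 / 3069 = 442.99609
Difference (weighted minus unweighted) = 7.5415445

8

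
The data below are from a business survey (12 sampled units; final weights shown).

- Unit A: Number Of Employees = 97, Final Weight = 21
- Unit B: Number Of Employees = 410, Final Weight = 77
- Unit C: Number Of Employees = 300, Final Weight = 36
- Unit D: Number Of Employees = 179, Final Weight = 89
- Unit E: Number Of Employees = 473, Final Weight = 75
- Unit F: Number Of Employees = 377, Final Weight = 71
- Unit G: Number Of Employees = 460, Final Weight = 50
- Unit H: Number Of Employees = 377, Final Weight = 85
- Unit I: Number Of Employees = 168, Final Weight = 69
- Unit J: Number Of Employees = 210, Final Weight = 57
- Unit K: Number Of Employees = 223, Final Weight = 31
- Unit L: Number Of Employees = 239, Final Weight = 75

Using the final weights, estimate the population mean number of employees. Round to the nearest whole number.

307

Weighted sum = 97×21 + 410×77 + 300×36 + 179×89 + 473×75 + 377×71 + 460×50 + 377×85 + 168×69 + 210×57 + 223×31 + 239×75
  = 2037 + 31570 + 10800 + 15931 + 35475 + 26767 + 23000 + 32045 + 11592 + 11970 + 6913 + 17925 = 226025
Sum of weights = 21 + 77 + 36 + 89 + 75 + 71 + 50 + 85 + 69 + 57 + 31 + 75 = 736
Weighted mean = 226025 / 736 = 307.09918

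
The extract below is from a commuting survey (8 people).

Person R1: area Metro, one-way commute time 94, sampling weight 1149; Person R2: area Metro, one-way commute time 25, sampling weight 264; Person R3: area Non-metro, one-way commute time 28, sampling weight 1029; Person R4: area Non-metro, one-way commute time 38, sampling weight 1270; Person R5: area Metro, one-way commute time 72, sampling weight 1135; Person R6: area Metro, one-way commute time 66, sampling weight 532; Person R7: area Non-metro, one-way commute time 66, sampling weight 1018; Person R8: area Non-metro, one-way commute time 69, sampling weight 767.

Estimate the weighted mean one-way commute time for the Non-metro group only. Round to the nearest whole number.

Non-metro rows: R3, R4, R7, R8
Weighted sum = 28×1029 + 38×1270 + 66×1018 + 69×767
  = 197183
Sum of weights = 1029 + 1270 + 1018 + 767 = 4084
Weighted mean = 197183 / 4084 = 48.281832

48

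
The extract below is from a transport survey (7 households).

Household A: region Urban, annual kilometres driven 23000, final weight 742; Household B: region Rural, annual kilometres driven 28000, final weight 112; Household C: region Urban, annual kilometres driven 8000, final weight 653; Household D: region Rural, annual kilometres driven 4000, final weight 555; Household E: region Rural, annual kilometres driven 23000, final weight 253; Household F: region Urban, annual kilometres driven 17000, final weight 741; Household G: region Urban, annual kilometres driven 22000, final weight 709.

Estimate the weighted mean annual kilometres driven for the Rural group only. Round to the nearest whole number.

12147

Rural rows: B, D, E
Weighted sum = 28000×112 + 4000×555 + 23000×253
  = 3136000 + 2220000 + 5819000 = 11175000
Sum of weights = 920
Weighted mean = 11175000 / 920 = 12146.739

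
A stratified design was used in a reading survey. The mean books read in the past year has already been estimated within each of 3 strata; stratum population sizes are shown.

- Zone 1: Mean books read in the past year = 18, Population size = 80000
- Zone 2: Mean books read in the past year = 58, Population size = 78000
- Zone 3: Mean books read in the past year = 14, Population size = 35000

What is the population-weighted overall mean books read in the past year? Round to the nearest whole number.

33

Σ Nₕ·x̄ₕ = 18×80000 + 58×78000 + 14×35000
  = 1440000 + 4524000 + 490000 = 6454000
Σ Nₕ = 80000 + 78000 + 35000 = 193000
Overall mean = 6454000 / 193000 = 33.440415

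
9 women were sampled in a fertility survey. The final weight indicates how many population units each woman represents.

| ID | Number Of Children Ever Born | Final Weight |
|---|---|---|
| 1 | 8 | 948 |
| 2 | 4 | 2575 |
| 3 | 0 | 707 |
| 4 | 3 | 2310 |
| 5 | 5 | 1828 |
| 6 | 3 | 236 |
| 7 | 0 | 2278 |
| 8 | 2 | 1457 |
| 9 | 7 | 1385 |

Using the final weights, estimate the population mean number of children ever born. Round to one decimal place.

3.4

Weighted sum = 8×948 + 4×2575 + 0×707 + 3×2310 + 5×1828 + 3×236 + 0×2278 + 2×1457 + 7×1385
  = 47271
Sum of weights = 948 + 2575 + 707 + 2310 + 1828 + 236 + 2278 + 1457 + 1385 = 13724
Weighted mean = 47271 / 13724 = 3.444404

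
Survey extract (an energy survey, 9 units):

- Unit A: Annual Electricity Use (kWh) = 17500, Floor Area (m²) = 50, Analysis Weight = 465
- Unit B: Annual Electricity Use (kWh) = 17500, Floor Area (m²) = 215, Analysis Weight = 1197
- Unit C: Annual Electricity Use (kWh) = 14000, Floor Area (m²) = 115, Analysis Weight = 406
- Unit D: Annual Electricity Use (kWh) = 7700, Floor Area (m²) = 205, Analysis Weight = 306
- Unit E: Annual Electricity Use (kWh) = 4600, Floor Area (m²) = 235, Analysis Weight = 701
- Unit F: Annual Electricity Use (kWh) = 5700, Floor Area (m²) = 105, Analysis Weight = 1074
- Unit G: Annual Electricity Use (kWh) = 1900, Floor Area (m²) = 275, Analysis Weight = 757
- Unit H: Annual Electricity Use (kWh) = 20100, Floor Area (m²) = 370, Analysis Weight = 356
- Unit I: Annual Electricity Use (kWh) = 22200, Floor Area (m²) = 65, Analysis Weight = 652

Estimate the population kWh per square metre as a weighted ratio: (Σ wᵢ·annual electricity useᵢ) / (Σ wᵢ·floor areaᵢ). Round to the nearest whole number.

66

Σ wᵢ·y = 17500×465 + 17500×1197 + 14000×406 + 7700×306 + 4600×701 + 5700×1074 + 1900×757 + 20100×356 + 22200×652
  = 8137500 + 20947500 + 5684000 + 2356200 + 3224600 + 6121800 + 1438300 + 7155600 + 14474400 = 69539900
Σ wᵢ·x = 50×465 + 215×1197 + 115×406 + 205×306 + 235×701 + 105×1074 + 275×757 + 370×356 + 65×652
  = 23250 + 257355 + 46690 + 62730 + 164735 + 112770 + 208175 + 131720 + 42380 = 1049805
Ratio = 69539900 / 1049805 = 66.240778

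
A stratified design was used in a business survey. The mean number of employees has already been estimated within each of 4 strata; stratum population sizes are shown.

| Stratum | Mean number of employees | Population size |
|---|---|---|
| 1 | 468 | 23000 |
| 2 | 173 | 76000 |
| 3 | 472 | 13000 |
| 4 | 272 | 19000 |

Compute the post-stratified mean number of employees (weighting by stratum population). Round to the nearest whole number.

269

Σ Nₕ·x̄ₕ = 468×23000 + 173×76000 + 472×13000 + 272×19000
  = 10764000 + 13148000 + 6136000 + 5168000 = 35216000
Σ Nₕ = 131000
Overall mean = 35216000 / 131000 = 268.82443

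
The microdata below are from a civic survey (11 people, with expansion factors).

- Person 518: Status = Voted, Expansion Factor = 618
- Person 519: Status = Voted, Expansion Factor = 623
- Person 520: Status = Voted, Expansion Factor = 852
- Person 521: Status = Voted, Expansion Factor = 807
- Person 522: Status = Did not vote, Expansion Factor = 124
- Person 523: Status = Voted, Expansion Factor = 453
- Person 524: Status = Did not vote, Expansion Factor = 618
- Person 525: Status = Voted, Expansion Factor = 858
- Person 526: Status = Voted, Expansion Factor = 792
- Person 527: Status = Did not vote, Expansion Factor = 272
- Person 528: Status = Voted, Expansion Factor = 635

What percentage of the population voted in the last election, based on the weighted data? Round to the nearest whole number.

85

Sum of weights for 'Voted' = 618 + 623 + 852 + 807 + 453 + 858 + 792 + 635 = 5638
Total weight = 618 + 623 + 852 + 807 + 124 + 453 + 618 + 858 + 792 + 272 + 635 = 6652
Weighted proportion = 5638 / 6652 = 0.84756464 → 84.756464%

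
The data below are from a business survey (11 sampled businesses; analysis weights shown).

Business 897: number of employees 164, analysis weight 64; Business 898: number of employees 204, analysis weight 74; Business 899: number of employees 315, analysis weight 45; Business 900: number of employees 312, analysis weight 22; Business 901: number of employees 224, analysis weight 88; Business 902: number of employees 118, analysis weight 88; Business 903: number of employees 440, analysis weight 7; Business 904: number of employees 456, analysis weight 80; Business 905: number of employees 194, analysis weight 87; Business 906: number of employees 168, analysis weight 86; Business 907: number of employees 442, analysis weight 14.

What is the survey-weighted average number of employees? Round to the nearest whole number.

235

Weighted sum = 153801
Sum of weights = 64 + 74 + 45 + 22 + 88 + 88 + 7 + 80 + 87 + 86 + 14 = 655
Weighted mean = 153801 / 655 = 234.81069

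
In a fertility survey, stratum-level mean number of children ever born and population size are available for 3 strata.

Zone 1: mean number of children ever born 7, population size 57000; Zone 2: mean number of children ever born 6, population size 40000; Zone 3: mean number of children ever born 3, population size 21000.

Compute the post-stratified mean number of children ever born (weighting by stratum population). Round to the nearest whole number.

6

Σ Nₕ·x̄ₕ = 7×57000 + 6×40000 + 3×21000
  = 399000 + 240000 + 63000 = 702000
Σ Nₕ = 57000 + 40000 + 21000 = 118000
Overall mean = 702000 / 118000 = 5.9491525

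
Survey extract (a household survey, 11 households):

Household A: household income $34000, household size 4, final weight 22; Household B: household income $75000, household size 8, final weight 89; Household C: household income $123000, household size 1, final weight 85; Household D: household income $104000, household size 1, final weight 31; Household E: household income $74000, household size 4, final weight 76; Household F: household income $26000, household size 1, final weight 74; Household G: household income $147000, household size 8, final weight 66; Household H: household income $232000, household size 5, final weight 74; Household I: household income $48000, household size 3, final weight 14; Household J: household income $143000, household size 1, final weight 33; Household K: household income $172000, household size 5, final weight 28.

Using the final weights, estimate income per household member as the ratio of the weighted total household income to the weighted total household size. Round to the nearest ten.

27310

Σ wᵢ·y = 34000×22 + 75000×89 + 123000×85 + 104000×31 + 74000×76 + 26000×74 + 147000×66 + 232000×74 + 48000×14 + 143000×33 + 172000×28
  = 65727000
Σ wᵢ·x = 4×22 + 8×89 + 1×85 + 1×31 + 4×76 + 1×74 + 8×66 + 5×74 + 3×14 + 1×33 + 5×28
  = 88 + 712 + 85 + 31 + 304 + 74 + 528 + 370 + 42 + 33 + 140 = 2407
Ratio = 65727000 / 2407 = 27306.606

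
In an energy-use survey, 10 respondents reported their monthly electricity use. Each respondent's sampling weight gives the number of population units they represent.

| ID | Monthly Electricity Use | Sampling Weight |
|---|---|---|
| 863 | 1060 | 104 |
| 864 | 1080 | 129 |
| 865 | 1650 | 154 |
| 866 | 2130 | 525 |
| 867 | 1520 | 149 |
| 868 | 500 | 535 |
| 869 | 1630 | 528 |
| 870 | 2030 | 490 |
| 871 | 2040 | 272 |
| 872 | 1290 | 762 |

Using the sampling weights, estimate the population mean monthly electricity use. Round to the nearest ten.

1510

Weighted sum = 1060×104 + 1080×129 + 1650×154 + 2130×525 + 1520×149 + 500×535 + 1630×528 + 2030×490 + 2040×272 + 1290×762
  = 110240 + 139320 + 254100 + 1118250 + 226480 + 267500 + 860640 + 994700 + 554880 + 982980 = 5509090
Sum of weights = 104 + 129 + 154 + 525 + 149 + 535 + 528 + 490 + 272 + 762 = 3648
Weighted mean = 5509090 / 3648 = 1510.1672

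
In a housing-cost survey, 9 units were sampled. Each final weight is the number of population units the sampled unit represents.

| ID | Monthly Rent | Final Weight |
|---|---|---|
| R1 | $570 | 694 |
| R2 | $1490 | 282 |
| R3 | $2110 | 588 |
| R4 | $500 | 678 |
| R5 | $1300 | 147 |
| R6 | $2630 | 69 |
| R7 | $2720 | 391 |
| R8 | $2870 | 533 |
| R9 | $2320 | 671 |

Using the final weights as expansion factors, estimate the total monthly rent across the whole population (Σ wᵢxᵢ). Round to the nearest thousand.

Weighted total = 570×694 + 1490×282 + 2110×588 + 500×678 + 1300×147 + 2630×69 + 2720×391 + 2870×533 + 2320×671
  = 6917960

6918000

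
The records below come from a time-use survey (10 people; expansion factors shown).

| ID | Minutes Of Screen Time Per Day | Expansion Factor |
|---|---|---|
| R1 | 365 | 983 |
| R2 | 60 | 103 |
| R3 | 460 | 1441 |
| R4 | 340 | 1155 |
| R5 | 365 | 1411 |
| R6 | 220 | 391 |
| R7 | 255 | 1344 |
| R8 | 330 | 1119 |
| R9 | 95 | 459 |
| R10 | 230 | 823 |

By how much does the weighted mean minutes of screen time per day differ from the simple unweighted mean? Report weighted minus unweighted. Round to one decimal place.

Unweighted sum = 365 + 60 + 460 + 340 + 365 + 220 + 255 + 330 + 95 + 230 = 2720
Unweighted mean = 2720 / 10 = 272
Weighted sum = 365×983 + 60×103 + 460×1441 + 340×1155 + 365×1411 + 220×391 + 255×1344 + 330×1119 + 95×459 + 230×823
  = 358795 + 6180 + 662860 + 392700 + 515015 + 86020 + 342720 + 369270 + 43605 + 189290 = 2966455
Sum of weights = 983 + 103 + 1441 + 1155 + 1411 + 391 + 1344 + 1119 + 459 + 823 = 9229
Weighted mean = 2966455 / 9229 = 321.42757
Difference (weighted minus unweighted) = 49.427565

49.4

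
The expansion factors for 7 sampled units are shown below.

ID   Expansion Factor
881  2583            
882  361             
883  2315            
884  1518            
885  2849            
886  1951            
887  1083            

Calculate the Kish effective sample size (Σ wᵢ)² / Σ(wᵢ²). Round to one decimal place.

Σ wᵢ = 2583 + 361 + 2315 + 1518 + 2849 + 1951 + 1083 = 12660
Σ wᵢ² = 6671889 + 130321 + 5359225 + 2304324 + 8116801 + 3806401 + 1172889 = 27561850
n_eff = 12660² / 27561850 = 160275600 / 27561850 = 5.8151249

5.8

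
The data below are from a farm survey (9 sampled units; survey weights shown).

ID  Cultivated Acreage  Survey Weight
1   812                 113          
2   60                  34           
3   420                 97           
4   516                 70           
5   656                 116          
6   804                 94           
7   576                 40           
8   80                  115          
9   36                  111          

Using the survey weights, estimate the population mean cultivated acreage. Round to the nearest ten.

Weighted sum = 812×113 + 60×34 + 420×97 + 516×70 + 656×116 + 804×94 + 576×40 + 80×115 + 36×111
  = 91756 + 2040 + 40740 + 36120 + 76096 + 75576 + 23040 + 9200 + 3996 = 358564
Sum of weights = 113 + 34 + 97 + 70 + 116 + 94 + 40 + 115 + 111 = 790
Weighted mean = 358564 / 790 = 453.87848

450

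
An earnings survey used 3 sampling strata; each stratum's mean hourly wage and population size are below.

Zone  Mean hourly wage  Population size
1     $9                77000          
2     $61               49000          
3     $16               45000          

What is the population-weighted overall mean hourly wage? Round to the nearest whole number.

Σ Nₕ·x̄ₕ = 4402000
Σ Nₕ = 77000 + 49000 + 45000 = 171000
Overall mean = 4402000 / 171000 = 25.74269

26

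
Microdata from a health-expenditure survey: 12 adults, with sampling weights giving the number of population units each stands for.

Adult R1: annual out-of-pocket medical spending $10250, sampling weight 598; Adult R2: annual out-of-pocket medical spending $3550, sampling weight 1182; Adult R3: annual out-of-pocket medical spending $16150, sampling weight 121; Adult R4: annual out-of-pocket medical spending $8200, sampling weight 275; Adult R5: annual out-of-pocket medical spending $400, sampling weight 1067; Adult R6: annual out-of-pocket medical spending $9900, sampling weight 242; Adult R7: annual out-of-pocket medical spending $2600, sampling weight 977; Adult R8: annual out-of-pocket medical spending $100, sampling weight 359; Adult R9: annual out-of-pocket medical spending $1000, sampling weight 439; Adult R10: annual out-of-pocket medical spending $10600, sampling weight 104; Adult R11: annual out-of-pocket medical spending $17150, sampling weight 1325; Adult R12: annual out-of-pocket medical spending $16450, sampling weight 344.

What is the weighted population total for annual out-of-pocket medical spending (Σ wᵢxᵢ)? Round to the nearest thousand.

Weighted total = 10250×598 + 3550×1182 + 16150×121 + 8200×275 + 400×1067 + 9900×242 + 2600×977 + 100×359 + 1000×439 + 10600×104 + 17150×1325 + 16450×344
  = 49857400

49857000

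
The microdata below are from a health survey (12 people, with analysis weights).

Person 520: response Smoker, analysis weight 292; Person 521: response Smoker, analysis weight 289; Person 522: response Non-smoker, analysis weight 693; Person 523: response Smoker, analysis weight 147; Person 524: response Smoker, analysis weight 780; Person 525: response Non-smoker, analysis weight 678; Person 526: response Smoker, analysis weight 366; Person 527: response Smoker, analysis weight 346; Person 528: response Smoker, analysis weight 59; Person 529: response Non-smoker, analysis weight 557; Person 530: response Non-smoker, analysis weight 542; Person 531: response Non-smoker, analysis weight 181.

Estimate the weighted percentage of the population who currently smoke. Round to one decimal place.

46.2

Sum of weights for 'Smoker' = 292 + 289 + 147 + 780 + 366 + 346 + 59 = 2279
Total weight = 292 + 289 + 693 + 147 + 780 + 678 + 366 + 346 + 59 + 557 + 542 + 181 = 4930
Weighted proportion = 2279 / 4930 = 0.46227181 → 46.227181%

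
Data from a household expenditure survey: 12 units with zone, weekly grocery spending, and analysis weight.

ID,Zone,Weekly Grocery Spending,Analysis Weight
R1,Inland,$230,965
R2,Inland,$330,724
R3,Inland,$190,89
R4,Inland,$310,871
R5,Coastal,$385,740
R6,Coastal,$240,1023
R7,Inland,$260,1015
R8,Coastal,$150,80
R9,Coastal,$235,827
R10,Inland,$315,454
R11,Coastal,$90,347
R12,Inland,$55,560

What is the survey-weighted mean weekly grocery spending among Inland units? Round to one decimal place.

Inland rows: R1, R2, R3, R4, R7, R10, R12
Weighted sum = 230×965 + 330×724 + 190×89 + 310×871 + 260×1015 + 315×454 + 55×560
  = 1185500
Sum of weights = 965 + 724 + 89 + 871 + 1015 + 454 + 560 = 4678
Weighted mean = 1185500 / 4678 = 253.42027

253.4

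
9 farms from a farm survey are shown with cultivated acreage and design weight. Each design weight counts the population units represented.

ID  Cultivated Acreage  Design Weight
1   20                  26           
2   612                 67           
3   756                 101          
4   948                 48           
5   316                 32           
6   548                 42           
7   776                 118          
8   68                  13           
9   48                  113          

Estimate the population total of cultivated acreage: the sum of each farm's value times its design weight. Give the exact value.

Weighted total = 20×26 + 612×67 + 756×101 + 948×48 + 316×32 + 548×42 + 776×118 + 68×13 + 48×113
  = 520 + 41004 + 76356 + 45504 + 10112 + 23016 + 91568 + 884 + 5424 = 294388

294388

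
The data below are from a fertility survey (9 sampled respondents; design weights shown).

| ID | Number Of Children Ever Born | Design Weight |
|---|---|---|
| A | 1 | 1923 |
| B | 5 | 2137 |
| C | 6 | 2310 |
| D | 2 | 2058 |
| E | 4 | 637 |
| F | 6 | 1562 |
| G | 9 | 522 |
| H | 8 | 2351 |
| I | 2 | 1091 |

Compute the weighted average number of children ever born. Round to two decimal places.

4.67

Weighted sum = 1×1923 + 5×2137 + 6×2310 + 2×2058 + 4×637 + 6×1562 + 9×522 + 8×2351 + 2×1091
  = 68192
Sum of weights = 1923 + 2137 + 2310 + 2058 + 637 + 1562 + 522 + 2351 + 1091 = 14591
Weighted mean = 68192 / 14591 = 4.6735659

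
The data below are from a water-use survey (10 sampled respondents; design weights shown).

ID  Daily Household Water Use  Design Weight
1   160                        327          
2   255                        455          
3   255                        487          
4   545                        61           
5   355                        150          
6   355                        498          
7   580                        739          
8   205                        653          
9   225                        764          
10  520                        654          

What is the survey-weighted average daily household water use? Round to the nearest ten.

Weighted sum = 1630280
Sum of weights = 327 + 455 + 487 + 61 + 150 + 498 + 739 + 653 + 764 + 654 = 4788
Weighted mean = 1630280 / 4788 = 340.4929

340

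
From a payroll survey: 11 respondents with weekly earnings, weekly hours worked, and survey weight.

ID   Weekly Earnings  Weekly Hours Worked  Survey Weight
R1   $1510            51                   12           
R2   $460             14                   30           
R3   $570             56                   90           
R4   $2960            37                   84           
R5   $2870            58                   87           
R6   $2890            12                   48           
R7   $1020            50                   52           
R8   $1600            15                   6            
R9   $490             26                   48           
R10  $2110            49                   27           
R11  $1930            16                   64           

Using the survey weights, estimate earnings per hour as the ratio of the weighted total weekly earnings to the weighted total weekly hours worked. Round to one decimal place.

Σ wᵢ·y = 1510×12 + 460×30 + 570×90 + 2960×84 + 2870×87 + 2890×48 + 1020×52 + 1600×6 + 490×48 + 2110×27 + 1930×64
  = 18120 + 13800 + 51300 + 248640 + 249690 + 138720 + 53040 + 9600 + 23520 + 56970 + 123520 = 986920
Σ wᵢ·x = 51×12 + 14×30 + 56×90 + 37×84 + 58×87 + 12×48 + 50×52 + 15×6 + 26×48 + 49×27 + 16×64
  = 612 + 420 + 5040 + 3108 + 5046 + 576 + 2600 + 90 + 1248 + 1323 + 1024 = 21087
Ratio = 986920 / 21087 = 46.802295

46.8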